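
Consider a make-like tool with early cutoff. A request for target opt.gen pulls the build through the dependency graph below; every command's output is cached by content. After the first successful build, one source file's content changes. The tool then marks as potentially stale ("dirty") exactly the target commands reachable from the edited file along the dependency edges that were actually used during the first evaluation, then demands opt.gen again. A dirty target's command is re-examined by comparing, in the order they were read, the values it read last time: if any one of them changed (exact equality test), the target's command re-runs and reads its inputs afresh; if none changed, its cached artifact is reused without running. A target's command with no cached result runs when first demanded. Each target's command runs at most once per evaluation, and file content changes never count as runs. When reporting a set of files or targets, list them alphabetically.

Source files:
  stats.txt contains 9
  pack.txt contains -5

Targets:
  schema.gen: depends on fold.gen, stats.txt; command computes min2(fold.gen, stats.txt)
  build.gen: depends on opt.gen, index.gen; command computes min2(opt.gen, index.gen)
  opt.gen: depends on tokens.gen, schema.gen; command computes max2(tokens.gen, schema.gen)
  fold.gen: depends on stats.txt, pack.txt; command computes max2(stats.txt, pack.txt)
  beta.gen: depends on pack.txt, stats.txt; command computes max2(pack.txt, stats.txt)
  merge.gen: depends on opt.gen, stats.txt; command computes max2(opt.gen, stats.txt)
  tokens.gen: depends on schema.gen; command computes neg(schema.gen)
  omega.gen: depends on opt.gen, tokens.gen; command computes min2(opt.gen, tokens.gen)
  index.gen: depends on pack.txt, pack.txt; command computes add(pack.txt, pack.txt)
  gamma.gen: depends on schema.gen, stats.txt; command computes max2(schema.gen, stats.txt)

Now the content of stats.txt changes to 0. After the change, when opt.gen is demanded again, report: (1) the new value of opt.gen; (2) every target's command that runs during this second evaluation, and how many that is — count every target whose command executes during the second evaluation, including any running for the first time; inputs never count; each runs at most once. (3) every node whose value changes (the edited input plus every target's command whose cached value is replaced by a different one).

First demand of the output computes:
  fold.gen = max2(9, -5) = 9
  schema.gen = min2(9, 9) = 9
  tokens.gen = neg(9) = -9
  opt.gen = max2(-9, 9) = 9

After the edit, cleaning proceeds:
  fold.gen: a read changed (stats.txt 9->0) — executes, giving 0.
  schema.gen: a read changed (fold.gen 9->0; stats.txt 9->0) — executes, giving 0.
  tokens.gen: a read changed (schema.gen 9->0) — executes, giving 0.
  opt.gen: a read changed (tokens.gen -9->0; schema.gen 9->0) — executes, giving 0.

Demanding opt.gen again yields 0.
4 target commands run: fold.gen, opt.gen, schema.gen, tokens.gen.
The nodes whose values change: fold.gen, opt.gen, schema.gen, stats.txt, tokens.gen.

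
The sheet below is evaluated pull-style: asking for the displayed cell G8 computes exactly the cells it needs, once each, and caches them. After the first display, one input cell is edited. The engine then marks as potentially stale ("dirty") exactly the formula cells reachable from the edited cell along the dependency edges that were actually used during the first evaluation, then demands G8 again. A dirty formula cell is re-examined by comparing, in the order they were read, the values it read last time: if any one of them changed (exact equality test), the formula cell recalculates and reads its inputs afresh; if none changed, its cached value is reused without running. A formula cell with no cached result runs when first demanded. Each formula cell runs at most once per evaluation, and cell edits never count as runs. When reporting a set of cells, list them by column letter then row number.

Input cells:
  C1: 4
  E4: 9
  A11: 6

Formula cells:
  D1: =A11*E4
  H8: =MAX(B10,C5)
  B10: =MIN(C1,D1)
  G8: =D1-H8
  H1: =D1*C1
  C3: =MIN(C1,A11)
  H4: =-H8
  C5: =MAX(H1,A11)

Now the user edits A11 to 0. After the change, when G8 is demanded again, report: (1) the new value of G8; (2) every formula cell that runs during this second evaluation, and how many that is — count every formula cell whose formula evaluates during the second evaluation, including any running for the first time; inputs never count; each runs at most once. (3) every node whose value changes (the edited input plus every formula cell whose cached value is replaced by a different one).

Demanding G8 again yields 0.
6 formula cells run: B10, C5, D1, G8, H1, H8.
The nodes whose values change: A11, B10, C5, D1, G8, H1, H8.

First demand of the output computes:
  D1 = 6 * 9 = 54
  B10 = MIN(4, 54) = 4
  H1 = 54 * 4 = 216
  C5 = MAX(216, 6) = 216
  H8 = MAX(4, 216) = 216
  G8 = 54 - 216 = -162

After the edit, cleaning proceeds:
  D1: a read changed (A11 6->0) — executes, giving 0.
  B10: a read changed (D1 54->0) — executes, giving 0.
  H1: a read changed (D1 54->0) — executes, giving 0.
  C5: a read changed (H1 216->0; A11 6->0) — executes, giving 0.
  H8: a read changed (B10 4->0; C5 216->0) — executes, giving 0.
  G8: a read changed (D1 54->0; H8 216->0) — executes, giving 0.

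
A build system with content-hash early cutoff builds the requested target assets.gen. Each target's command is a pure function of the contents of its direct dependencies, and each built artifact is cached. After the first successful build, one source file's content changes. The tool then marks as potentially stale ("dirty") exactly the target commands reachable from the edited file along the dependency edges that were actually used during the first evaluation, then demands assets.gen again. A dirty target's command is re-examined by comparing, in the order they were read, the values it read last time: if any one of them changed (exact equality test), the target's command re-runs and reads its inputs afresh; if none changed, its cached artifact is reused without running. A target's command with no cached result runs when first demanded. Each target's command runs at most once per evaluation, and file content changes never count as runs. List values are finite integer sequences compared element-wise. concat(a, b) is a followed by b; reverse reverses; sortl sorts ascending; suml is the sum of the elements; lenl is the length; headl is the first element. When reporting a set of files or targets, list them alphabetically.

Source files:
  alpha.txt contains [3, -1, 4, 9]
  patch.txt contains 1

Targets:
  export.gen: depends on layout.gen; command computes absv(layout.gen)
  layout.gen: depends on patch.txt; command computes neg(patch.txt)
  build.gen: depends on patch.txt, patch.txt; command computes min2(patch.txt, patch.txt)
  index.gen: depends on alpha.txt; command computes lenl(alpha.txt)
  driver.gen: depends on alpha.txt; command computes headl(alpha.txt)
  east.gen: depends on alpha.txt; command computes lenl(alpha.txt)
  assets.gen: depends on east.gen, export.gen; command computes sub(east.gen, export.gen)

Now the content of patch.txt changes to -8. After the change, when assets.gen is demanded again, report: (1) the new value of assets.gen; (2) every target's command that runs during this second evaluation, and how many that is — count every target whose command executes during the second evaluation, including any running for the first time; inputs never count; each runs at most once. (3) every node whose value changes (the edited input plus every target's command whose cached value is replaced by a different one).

First evaluation (everything demanded from the output):
  east.gen = lenl([3, -1, 4, 9]) = 4
  layout.gen = neg(1) = -1
  export.gen = absv(-1) = 1
  assets.gen = sub(4, 1) = 3

Propagation after the edit:
  layout.gen: runs — patch.txt 1->-8; result 8.
  export.gen: runs — layout.gen -1->8; result 8.
  assets.gen: runs — export.gen 1->8; result -4.

New value of assets.gen: -4.
Target commands that run: assets.gen, export.gen, layout.gen — 3 in total.
Values that change: assets.gen, export.gen, layout.gen, patch.txt.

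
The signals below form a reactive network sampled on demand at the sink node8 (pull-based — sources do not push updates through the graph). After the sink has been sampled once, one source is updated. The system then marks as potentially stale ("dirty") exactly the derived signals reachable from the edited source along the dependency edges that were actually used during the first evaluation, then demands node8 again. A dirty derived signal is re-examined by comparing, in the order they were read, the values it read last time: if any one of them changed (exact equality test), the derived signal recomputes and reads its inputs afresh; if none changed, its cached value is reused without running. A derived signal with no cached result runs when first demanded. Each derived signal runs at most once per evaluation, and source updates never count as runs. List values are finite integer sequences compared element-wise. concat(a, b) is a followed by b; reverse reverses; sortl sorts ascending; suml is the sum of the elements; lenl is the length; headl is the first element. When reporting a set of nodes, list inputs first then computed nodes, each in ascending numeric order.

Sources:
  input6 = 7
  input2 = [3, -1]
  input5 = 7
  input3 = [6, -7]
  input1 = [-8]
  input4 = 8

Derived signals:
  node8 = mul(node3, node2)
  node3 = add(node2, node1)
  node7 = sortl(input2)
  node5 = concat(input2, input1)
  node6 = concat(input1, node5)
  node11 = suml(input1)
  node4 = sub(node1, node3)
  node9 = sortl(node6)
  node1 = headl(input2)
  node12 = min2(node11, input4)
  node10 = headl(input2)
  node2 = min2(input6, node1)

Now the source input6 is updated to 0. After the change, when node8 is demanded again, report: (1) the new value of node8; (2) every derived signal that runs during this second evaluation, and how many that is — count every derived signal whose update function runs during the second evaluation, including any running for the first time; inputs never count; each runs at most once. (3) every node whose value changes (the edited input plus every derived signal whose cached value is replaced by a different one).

Initial pass — values computed on the first demand:
  node1 = headl([3, -1]) = 3
  node2 = min2(7, 3) = 3
  node3 = add(3, 3) = 6
  node8 = mul(6, 3) = 18

Second demand — change propagation:
  node2: re-runs because input6 7->0; new result 0.
  node3: re-runs because node2 3->0; new result 3.
  node8: re-runs because node3 6->3; node2 3->0; new result 0.

node8 now evaluates to 0.
Run set: node2, node3, node8 (3 run).
Changed values: input6, node2, node3, node8.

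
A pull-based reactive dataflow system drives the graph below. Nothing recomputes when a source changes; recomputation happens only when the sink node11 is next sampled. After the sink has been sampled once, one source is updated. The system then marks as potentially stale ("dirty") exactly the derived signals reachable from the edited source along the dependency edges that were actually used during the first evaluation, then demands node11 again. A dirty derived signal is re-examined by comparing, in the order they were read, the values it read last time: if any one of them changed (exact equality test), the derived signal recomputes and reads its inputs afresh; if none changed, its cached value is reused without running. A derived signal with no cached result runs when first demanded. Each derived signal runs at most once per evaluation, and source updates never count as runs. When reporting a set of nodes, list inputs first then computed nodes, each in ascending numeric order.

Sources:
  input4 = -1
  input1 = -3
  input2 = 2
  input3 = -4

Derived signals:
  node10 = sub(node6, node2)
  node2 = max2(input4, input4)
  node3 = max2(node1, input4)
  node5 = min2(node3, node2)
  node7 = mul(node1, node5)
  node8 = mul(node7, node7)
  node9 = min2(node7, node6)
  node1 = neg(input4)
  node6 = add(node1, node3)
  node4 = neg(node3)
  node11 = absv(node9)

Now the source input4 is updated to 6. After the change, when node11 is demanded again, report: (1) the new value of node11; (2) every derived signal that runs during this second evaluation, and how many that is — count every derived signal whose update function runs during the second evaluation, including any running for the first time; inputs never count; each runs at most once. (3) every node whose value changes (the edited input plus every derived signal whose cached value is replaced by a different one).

First evaluation (everything demanded from the output):
  node1 = neg(-1) = 1
  node2 = max2(-1, -1) = -1
  node3 = max2(1, -1) = 1
  node5 = min2(1, -1) = -1
  node6 = add(1, 1) = 2
  node7 = mul(1, -1) = -1
  node9 = min2(-1, 2) = -1
  node11 = absv(-1) = 1

Propagation after the edit:
  node1: runs — input4 -1->6; result -6.
  node2: runs — input4 -1->6; input4 -1->6; result 6.
  node3: runs — node1 1->-6; input4 -1->6; result 6.
  node5: runs — node3 1->6; node2 -1->6; result 6.
  node6: runs — node1 1->-6; node3 1->6; result 0.
  node7: runs — node1 1->-6; node5 -1->6; result -36.
  node9: runs — node7 -1->-36; node6 2->0; result -36.
  node11: runs — node9 -1->-36; result 36.

New value of node11: 36.
Derived signals that run: node1, node2, node3, node5, node6, node7, node9, node11 — 8 in total.
Values that change: input4, node1, node2, node3, node5, node6, node7, node9, node11.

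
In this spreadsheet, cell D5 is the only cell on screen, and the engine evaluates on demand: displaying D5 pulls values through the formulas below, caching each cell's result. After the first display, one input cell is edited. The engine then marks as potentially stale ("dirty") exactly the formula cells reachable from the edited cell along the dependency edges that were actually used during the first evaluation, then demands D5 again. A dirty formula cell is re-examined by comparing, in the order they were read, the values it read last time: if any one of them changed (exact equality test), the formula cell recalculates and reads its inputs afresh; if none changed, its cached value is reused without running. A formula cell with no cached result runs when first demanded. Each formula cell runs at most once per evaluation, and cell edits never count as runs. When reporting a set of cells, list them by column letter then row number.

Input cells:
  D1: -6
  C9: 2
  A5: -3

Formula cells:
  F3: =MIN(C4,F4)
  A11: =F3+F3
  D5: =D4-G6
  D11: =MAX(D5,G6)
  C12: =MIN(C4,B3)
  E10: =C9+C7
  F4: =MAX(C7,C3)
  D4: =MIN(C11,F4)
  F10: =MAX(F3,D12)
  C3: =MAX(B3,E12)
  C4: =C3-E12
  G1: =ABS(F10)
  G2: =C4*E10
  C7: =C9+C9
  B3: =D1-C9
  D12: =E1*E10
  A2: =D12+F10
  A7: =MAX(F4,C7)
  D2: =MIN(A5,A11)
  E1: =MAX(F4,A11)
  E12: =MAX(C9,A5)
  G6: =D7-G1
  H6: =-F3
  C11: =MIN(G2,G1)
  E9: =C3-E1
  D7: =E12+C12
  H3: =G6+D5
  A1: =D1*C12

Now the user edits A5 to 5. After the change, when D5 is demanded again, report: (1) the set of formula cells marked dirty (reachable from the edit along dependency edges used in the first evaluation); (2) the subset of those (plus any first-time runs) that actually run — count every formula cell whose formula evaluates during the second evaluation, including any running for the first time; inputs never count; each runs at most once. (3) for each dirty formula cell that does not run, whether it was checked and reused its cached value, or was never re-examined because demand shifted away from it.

Dirty set: A11, C3, C4, C11, C12, D4, D5, D7, D12, E1, E12, F3, F4, F10, G1, G2, G6.
Run set: C3, C4, C11, D4, D5, D7, D12, E1, E12, F3, F4, F10, G1, G6 (14 run).
Re-examined without running (cache reused): A11, C12, G2.
The important point: at C12 every value read last time is unchanged, so the dirty flag clears without a run.

Initial pass — values computed on the first demand:
  B3 = -6 - 2 = -8
  C7 = 2 + 2 = 4
  E10 = 2 + 4 = 6
  E12 = MAX(2, -3) = 2
  C3 = MAX(-8, 2) = 2
  C4 = 2 - 2 = 0
  C12 = MIN(0, -8) = -8
  D7 = 2 + -8 = -6
  F4 = MAX(4, 2) = 4
  F3 = MIN(0, 4) = 0
  A11 = 0 + 0 = 0
  E1 = MAX(4, 0) = 4
  D12 = 4 * 6 = 24
  F10 = MAX(0, 24) = 24
  G1 = ABS(24) = 24
  G2 = 0 * 6 = 0
  C11 = MIN(0, 24) = 0
  D4 = MIN(0, 4) = 0
  G6 = -6 - 24 = -30
  D5 = 0 - -30 = 30

Second demand — change propagation:
  E12: re-runs because A5 -3->5; new result 5.
  C3: re-runs because E12 2->5; new result 5.
  C4: re-runs because C3 2->5; E12 2->5; new result 0 (unchanged).
  C12: re-examined; everything it read last time is the same (C4 unchanged, B3 unchanged) — cache -8 kept, no run.
  D7: re-runs because E12 2->5; new result -3.
  F4: re-runs because C3 2->5; new result 5.
  F3: re-runs because F4 4->5; new result 0 (unchanged).
  A11: re-examined; everything it read last time is the same (F3 unchanged, F3 unchanged) — cache 0 kept, no run.
  E1: re-runs because F4 4->5; new result 5.
  D12: re-runs because E1 4->5; new result 30.
  F10: re-runs because D12 24->30; new result 30.
  G1: re-runs because F10 24->30; new result 30.
  G2: re-examined; everything it read last time is the same (C4 unchanged, E10 unchanged) — cache 0 kept, no run.
  C11: re-runs because G1 24->30; new result 0 (unchanged).
  D4: re-runs because F4 4->5; new result 0 (unchanged).
  G6: re-runs because D7 -6->-3; G1 24->30; new result -33.
  D5: re-runs because G6 -30->-33; new result 33.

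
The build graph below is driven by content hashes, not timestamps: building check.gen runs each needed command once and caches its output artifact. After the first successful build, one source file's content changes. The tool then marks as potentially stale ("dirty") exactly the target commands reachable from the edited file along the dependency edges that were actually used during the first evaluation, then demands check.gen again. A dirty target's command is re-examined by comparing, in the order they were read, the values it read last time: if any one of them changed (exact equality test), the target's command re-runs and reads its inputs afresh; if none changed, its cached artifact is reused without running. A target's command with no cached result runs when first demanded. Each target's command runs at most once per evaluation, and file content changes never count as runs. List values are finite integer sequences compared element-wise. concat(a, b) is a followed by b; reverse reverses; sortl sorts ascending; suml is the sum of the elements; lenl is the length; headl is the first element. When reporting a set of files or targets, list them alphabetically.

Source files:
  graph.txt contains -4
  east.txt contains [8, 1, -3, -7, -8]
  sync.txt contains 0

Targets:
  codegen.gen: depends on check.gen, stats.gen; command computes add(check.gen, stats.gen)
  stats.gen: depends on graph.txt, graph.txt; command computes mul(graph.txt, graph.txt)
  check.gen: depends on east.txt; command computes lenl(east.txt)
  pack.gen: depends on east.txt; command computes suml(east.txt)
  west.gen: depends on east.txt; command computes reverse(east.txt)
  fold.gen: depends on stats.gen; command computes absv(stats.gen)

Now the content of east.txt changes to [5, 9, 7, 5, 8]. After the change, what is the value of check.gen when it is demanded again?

Initial pass — values computed on the first demand:
  check.gen = lenl([8, 1, -3, -7, -8]) = 5

Second demand — change propagation:
  check.gen: re-runs because east.txt [8, 1, -3, -7, -8]->[5, 9, 7, 5, 8]; new result 5 (unchanged).

check.gen now evaluates to 5.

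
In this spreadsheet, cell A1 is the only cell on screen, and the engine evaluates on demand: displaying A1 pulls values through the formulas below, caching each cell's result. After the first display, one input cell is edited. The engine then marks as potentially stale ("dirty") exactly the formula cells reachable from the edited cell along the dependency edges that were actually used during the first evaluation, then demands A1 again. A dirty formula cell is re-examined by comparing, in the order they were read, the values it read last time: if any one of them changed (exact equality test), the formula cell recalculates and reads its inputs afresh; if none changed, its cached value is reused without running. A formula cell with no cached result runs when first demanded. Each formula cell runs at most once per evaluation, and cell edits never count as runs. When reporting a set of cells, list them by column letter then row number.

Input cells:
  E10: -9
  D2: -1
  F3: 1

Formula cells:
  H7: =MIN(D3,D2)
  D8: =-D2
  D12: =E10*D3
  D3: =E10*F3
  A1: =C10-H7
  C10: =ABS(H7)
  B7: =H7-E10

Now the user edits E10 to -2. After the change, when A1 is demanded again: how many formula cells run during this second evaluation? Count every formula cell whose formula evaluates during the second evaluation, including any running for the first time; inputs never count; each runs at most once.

Run set: A1, C10, D3, H7 (4 run).

Initial pass — values computed on the first demand:
  D3 = -9 * 1 = -9
  H7 = MIN(-9, -1) = -9
  C10 = ABS(-9) = 9
  A1 = 9 - -9 = 18

Second demand — change propagation:
  D3: re-runs because E10 -9->-2; new result -2.
  H7: re-runs because D3 -9->-2; new result -2.
  C10: re-runs because H7 -9->-2; new result 2.
  A1: re-runs because C10 9->2; H7 -9->-2; new result 4.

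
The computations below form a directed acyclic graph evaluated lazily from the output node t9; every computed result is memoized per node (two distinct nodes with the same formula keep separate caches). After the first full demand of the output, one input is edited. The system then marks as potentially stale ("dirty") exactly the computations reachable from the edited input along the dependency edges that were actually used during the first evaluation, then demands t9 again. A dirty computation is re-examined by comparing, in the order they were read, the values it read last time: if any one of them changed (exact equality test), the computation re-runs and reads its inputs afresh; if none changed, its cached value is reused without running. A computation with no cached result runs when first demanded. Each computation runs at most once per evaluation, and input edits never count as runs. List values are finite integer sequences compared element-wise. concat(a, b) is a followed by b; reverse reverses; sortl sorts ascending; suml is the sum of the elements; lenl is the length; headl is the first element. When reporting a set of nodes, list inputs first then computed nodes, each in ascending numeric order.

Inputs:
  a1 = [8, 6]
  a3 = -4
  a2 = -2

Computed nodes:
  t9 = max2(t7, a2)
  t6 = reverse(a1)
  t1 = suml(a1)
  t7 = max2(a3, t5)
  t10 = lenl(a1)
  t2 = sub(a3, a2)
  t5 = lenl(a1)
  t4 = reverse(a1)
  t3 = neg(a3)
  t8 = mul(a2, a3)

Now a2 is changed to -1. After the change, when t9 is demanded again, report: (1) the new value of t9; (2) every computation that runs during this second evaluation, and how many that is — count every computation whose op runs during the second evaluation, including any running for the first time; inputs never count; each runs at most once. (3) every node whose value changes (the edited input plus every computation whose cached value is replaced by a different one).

First demand of the output computes:
  t5 = lenl([8, 6]) = 2
  t7 = max2(-4, 2) = 2
  t9 = max2(2, -2) = 2

After the edit, cleaning proceeds:
  t9: a read changed (a2 -2->-1) — executes, giving 2 — identical to its old value.

Demanding t9 again yields 2.
1 computations run: t9.
The nodes whose values change: a2.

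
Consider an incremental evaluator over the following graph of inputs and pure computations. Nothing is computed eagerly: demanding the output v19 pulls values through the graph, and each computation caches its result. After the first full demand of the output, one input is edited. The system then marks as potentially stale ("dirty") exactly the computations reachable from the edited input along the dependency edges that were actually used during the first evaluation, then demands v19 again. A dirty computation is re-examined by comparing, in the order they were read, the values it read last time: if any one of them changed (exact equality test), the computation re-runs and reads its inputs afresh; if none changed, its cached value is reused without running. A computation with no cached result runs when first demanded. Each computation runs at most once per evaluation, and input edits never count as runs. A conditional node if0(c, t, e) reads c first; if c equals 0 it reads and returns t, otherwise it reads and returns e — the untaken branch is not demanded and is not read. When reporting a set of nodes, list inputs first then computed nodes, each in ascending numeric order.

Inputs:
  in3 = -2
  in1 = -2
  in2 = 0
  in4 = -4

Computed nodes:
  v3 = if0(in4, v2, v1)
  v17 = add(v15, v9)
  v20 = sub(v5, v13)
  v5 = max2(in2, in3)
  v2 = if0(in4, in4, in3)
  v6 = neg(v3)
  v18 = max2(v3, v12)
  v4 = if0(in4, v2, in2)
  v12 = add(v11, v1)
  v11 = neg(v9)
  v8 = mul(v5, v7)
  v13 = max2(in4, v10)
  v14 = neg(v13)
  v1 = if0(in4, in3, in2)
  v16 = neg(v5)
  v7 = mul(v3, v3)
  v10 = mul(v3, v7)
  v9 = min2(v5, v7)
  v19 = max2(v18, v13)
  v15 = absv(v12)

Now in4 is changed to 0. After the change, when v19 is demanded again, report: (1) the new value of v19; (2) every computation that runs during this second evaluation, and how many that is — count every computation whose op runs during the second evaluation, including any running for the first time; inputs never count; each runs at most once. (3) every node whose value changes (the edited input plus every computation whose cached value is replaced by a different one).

v19 now evaluates to 0.
Run set: v1, v2, v3, v12, v13, v18 (6 run).
Changed values: in4, v1, v12.
The important point: the flipped condition pulls in fresh nodes; v2 runs for the first time.

Initial pass — values computed on the first demand:
  v1 = if0(in4=-4 -> else branch in2) = 0
  v3 = if0(in4=-4 -> else branch v1) = 0
  v5 = max2(0, -2) = 0
  v7 = mul(0, 0) = 0
  v9 = min2(0, 0) = 0
  v10 = mul(0, 0) = 0
  v11 = neg(0) = 0
  v12 = add(0, 0) = 0
  v13 = max2(-4, 0) = 0
  v18 = max2(0, 0) = 0
  v19 = max2(0, 0) = 0

Second demand — change propagation:
  v1: re-runs because in4 -4->0; new result -2.
  v2: newly demanded (no cache) — executes and yields 0.
  v3: re-runs because in4 -4->0; v1 0->-2; new result 0 (unchanged).
  v7: re-examined; everything it read last time is the same (v3 unchanged, v3 unchanged) — cache 0 kept, no run.
  v9: re-examined; everything it read last time is the same (v5 unchanged, v7 unchanged) — cache 0 kept, no run.
  v10: re-examined; everything it read last time is the same (v3 unchanged, v7 unchanged) — cache 0 kept, no run.
  v11: re-examined; everything it read last time is the same (v9 unchanged) — cache 0 kept, no run.
  v12: re-runs because v1 0->-2; new result -2.
  v13: re-runs because in4 -4->0; new result 0 (unchanged).
  v18: re-runs because v12 0->-2; new result 0 (unchanged).
  v19: re-examined; everything it read last time is the same (v18 unchanged, v13 unchanged) — cache 0 kept, no run.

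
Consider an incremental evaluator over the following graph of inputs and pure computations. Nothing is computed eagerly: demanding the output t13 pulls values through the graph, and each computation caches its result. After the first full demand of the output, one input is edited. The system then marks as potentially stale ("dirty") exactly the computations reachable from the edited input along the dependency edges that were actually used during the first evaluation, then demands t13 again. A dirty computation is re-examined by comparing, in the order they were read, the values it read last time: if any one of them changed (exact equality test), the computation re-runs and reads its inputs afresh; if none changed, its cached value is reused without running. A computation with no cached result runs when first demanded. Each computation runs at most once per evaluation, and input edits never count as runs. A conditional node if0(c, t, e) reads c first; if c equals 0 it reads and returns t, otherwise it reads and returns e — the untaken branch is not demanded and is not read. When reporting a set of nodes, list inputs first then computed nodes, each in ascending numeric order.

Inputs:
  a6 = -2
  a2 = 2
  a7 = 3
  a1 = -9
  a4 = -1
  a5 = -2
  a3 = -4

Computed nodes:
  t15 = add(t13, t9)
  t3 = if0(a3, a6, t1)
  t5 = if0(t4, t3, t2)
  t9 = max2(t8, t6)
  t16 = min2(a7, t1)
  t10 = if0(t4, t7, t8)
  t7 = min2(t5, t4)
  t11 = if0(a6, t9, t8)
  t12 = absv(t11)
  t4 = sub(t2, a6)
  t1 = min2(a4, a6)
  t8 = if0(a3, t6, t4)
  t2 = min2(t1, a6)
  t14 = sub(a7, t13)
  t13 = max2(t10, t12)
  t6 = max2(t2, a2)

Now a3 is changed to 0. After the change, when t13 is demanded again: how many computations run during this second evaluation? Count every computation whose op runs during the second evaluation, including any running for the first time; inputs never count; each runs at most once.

Initial pass — values computed on the first demand:
  t1 = min2(-1, -2) = -2
  t2 = min2(-2, -2) = -2
  t3 = if0(a3=-4 -> else branch t1) = -2
  t4 = sub(-2, -2) = 0
  t5 = if0(t4=0 -> then branch t3) = -2
  t7 = min2(-2, 0) = -2
  t8 = if0(a3=-4 -> else branch t4) = 0
  t10 = if0(t4=0 -> then branch t7) = -2
  t11 = if0(a6=-2 -> else branch t8) = 0
  t12 = absv(0) = 0
  t13 = max2(-2, 0) = 0

Second demand — change propagation:
  t3: re-runs because a3 -4->0; new result -2 (unchanged).
  t5: re-examined; everything it read last time is the same (t4 unchanged, t3 unchanged) — cache -2 kept, no run.
  t6: newly demanded (no cache) — executes and yields 2.
  t7: re-examined; everything it read last time is the same (t5 unchanged, t4 unchanged) — cache -2 kept, no run.
  t8: re-runs because a3 -4->0; new result 2.
  t10: re-examined; everything it read last time is the same (t4 unchanged, t7 unchanged) — cache -2 kept, no run.
  t11: re-runs because t8 0->2; new result 2.
  t12: re-runs because t11 0->2; new result 2.
  t13: re-runs because t12 0->2; new result 2.

The important point: the flipped condition pulls in fresh nodes; t6 runs for the first time.

Run set: t3, t6, t8, t11, t12, t13 (6 run).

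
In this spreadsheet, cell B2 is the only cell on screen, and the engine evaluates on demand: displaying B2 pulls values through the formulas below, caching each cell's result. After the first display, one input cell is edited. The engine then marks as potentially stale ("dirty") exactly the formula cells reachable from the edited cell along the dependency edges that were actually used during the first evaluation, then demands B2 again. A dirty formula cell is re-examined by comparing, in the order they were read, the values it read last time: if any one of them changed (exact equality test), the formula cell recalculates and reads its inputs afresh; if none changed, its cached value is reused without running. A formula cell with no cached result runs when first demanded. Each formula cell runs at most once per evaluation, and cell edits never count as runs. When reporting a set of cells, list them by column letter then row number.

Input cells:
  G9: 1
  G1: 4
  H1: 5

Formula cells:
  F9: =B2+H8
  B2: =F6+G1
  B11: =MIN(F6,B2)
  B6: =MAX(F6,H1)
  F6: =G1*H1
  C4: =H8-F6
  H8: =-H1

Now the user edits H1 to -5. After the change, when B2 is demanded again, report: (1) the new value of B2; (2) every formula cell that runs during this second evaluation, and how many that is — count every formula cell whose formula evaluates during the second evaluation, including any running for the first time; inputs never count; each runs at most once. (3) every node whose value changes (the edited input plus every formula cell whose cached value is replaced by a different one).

Initial pass — values computed on the first demand:
  F6 = 4 * 5 = 20
  B2 = 20 + 4 = 24

Second demand — change propagation:
  F6: re-runs because H1 5->-5; new result -20.
  B2: re-runs because F6 20->-20; new result -16.

B2 now evaluates to -16.
Run set: B2, F6 (2 run).
Changed values: B2, F6, H1.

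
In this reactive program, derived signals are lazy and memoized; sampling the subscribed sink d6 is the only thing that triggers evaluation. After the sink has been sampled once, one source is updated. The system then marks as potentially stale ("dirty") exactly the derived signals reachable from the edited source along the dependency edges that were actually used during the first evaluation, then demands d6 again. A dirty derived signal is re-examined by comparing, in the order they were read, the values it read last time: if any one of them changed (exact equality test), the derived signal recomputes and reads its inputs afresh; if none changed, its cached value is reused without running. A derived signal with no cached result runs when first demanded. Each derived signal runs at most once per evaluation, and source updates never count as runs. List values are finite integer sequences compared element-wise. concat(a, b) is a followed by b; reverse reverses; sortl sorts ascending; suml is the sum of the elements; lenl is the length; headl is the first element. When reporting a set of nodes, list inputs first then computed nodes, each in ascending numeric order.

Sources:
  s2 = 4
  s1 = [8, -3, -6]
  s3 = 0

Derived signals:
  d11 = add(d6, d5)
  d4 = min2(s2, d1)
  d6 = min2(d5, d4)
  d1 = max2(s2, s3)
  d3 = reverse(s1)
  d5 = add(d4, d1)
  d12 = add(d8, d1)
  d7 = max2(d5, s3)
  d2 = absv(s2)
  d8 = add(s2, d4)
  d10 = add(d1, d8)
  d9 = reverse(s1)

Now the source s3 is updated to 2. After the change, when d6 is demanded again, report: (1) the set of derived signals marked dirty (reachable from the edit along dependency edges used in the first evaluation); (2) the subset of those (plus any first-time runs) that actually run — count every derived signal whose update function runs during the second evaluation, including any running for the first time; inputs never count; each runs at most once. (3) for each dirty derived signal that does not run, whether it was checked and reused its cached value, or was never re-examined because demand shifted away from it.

The edit dirties: d1, d4, d5, d6.
1 derived signals run: d1.
Cache hits after checking: d4, d5, d6.
Note the absorption at d1: it re-runs yet its value is the same, leaving the output's value untouched.

First demand of the output computes:
  d1 = max2(4, 0) = 4
  d4 = min2(4, 4) = 4
  d5 = add(4, 4) = 8
  d6 = min2(8, 4) = 4

After the edit, cleaning proceeds:
  d1: a read changed (s3 0->2) — executes, giving 4 — identical to its old value.
  d4: dirty, but its reads are unchanged (s2 unchanged, d1 unchanged); cached 4 stands.
  d5: dirty, but its reads are unchanged (d4 unchanged, d1 unchanged); cached 8 stands.
  d6: dirty, but its reads are unchanged (d5 unchanged, d4 unchanged); cached 4 stands.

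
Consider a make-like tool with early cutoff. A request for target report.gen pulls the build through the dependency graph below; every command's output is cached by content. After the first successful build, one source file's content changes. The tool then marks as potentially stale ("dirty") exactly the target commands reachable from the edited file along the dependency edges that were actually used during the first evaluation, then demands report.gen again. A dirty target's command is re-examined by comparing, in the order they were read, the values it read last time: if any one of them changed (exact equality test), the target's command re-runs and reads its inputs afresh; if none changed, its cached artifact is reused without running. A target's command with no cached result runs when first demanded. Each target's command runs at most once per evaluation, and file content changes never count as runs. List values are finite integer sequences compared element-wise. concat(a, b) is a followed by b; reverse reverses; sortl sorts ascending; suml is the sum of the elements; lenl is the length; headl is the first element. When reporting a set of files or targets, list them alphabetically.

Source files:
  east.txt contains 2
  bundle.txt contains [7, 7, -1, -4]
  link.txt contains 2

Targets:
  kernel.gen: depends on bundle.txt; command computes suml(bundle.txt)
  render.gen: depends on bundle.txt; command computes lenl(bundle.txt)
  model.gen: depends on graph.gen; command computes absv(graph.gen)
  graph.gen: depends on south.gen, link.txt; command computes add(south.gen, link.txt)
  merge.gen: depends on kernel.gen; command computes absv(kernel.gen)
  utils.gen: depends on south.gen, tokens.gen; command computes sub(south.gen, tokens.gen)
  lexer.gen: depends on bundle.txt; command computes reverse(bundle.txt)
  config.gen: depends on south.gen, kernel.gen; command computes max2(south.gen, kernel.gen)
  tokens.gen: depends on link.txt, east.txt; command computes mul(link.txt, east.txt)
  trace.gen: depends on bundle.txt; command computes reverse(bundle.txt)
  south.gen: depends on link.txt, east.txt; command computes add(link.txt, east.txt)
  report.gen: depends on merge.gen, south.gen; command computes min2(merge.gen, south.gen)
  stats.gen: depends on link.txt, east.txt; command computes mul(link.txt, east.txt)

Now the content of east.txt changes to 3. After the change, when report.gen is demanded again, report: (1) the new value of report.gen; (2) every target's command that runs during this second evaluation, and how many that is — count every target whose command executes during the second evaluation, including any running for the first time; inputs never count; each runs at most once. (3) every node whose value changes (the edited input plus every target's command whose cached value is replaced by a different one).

First demand of the output computes:
  kernel.gen = suml([7, 7, -1, -4]) = 9
  merge.gen = absv(9) = 9
  south.gen = add(2, 2) = 4
  report.gen = min2(9, 4) = 4

After the edit, cleaning proceeds:
  south.gen: a read changed (east.txt 2->3) — executes, giving 5.
  report.gen: a read changed (south.gen 4->5) — executes, giving 5.

Demanding report.gen again yields 5.
2 target commands run: report.gen, south.gen.
The nodes whose values change: east.txt, report.gen, south.gen.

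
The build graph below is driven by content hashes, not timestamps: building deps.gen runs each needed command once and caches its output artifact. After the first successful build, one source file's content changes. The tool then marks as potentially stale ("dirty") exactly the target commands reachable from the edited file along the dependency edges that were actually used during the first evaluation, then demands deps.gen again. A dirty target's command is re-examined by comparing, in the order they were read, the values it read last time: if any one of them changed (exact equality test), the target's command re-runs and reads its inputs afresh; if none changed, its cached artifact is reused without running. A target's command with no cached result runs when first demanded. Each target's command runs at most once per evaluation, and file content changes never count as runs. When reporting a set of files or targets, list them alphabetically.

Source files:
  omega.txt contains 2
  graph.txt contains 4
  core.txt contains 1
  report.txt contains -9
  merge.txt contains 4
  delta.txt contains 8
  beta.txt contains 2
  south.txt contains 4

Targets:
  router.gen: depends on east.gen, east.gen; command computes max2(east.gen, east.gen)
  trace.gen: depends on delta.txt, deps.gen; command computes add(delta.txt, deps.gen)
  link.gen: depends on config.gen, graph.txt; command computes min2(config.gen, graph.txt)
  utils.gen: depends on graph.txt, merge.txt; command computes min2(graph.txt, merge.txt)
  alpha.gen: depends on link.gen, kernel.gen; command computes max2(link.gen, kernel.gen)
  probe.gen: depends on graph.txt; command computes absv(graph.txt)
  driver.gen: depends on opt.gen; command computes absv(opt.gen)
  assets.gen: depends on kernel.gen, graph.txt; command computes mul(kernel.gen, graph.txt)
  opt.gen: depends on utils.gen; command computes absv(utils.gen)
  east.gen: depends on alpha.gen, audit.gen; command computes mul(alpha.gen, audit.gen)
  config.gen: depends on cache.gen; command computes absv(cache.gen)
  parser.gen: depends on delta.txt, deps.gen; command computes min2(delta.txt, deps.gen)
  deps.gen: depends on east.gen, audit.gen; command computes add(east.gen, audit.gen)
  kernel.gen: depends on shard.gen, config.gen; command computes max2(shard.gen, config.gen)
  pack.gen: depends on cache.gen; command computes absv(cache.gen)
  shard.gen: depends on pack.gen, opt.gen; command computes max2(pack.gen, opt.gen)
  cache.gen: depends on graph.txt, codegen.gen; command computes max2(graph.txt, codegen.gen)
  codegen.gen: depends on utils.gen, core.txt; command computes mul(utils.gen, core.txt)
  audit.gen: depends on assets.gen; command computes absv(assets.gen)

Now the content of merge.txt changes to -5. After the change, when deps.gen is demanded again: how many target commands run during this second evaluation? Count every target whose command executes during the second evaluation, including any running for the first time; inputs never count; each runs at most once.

Initial pass — values computed on the first demand:
  utils.gen = min2(4, 4) = 4
  codegen.gen = mul(4, 1) = 4
  cache.gen = max2(4, 4) = 4
  config.gen = absv(4) = 4
  link.gen = min2(4, 4) = 4
  opt.gen = absv(4) = 4
  pack.gen = absv(4) = 4
  shard.gen = max2(4, 4) = 4
  kernel.gen = max2(4, 4) = 4
  alpha.gen = max2(4, 4) = 4
  assets.gen = mul(4, 4) = 16
  audit.gen = absv(16) = 16
  east.gen = mul(4, 16) = 64
  deps.gen = add(64, 16) = 80

Second demand — change propagation:
  utils.gen: re-runs because merge.txt 4->-5; new result -5.
  codegen.gen: re-runs because utils.gen 4->-5; new result -5.
  cache.gen: re-runs because codegen.gen 4->-5; new result 4 (unchanged).
  config.gen: re-examined; everything it read last time is the same (cache.gen unchanged) — cache 4 kept, no run.
  link.gen: re-examined; everything it read last time is the same (config.gen unchanged, graph.txt unchanged) — cache 4 kept, no run.
  opt.gen: re-runs because utils.gen 4->-5; new result 5.
  pack.gen: re-examined; everything it read last time is the same (cache.gen unchanged) — cache 4 kept, no run.
  shard.gen: re-runs because opt.gen 4->5; new result 5.
  kernel.gen: re-runs because shard.gen 4->5; new result 5.
  alpha.gen: re-runs because kernel.gen 4->5; new result 5.
  assets.gen: re-runs because kernel.gen 4->5; new result 20.
  audit.gen: re-runs because assets.gen 16->20; new result 20.
  east.gen: re-runs because alpha.gen 4->5; audit.gen 16->20; new result 100.
  deps.gen: re-runs because east.gen 64->100; audit.gen 16->20; new result 120.

The important point: at config.gen every value read last time is unchanged, so the dirty flag clears without a run.

Run set: alpha.gen, assets.gen, audit.gen, cache.gen, codegen.gen, deps.gen, east.gen, kernel.gen, opt.gen, shard.gen, utils.gen (11 run).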